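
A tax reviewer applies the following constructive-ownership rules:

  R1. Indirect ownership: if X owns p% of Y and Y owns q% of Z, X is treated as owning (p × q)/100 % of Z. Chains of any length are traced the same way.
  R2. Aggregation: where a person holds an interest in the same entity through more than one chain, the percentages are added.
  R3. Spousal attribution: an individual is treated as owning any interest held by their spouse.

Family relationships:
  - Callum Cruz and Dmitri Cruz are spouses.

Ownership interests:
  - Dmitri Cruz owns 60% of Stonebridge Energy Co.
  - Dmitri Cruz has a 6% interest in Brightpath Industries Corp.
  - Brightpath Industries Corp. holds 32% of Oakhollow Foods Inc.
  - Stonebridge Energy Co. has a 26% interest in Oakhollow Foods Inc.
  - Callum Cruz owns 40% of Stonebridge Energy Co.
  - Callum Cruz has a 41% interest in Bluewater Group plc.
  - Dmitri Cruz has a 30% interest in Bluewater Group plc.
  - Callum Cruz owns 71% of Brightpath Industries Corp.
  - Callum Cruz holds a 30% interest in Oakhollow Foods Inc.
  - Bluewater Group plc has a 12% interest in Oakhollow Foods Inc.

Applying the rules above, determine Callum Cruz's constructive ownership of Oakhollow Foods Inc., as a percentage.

By spousal attribution (R3), Callum Cruz is treated as also owning Dmitri Cruz's interest in Stonebridge Energy Co, giving 40% + 60% = 100%.
By spousal attribution (R3), Callum Cruz is treated as also owning Dmitri Cruz's interest in Bluewater Group plc, giving 41% + 30% = 71%.
By spousal attribution (R3), Callum Cruz is treated as also owning Dmitri Cruz's interest in Brightpath Industries Corp, giving 71% + 6% = 77%.
Chain via Stonebridge Energy Co. (R1): 100% × 26% = 26% of Oakhollow Foods Inc.
Chain via Bluewater Group plc (R1): 71% × 12% = 8.52% of Oakhollow Foods Inc.
Chain via Brightpath Industries Corp. (R1): 77% × 32% = 24.64% of Oakhollow Foods Inc.
Direct interest in Oakhollow Foods Inc: 30%.
Aggregating (R2): 26% + 8.52% + 24.64% + 30% = 89.16%.

89.16%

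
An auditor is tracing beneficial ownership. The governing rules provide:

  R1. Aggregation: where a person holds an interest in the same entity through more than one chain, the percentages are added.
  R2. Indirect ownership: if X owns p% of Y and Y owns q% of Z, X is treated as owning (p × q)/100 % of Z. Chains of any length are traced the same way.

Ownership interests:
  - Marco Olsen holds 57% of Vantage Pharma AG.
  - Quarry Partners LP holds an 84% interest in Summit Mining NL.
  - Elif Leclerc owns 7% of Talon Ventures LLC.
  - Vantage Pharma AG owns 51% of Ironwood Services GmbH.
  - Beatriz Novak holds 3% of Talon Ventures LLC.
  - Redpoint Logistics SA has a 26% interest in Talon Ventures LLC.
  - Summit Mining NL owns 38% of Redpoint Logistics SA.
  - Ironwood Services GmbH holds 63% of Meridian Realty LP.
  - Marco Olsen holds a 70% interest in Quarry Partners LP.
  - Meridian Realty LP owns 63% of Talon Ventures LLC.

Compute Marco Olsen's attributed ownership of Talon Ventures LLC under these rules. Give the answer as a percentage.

17.347323%

Chain via Quarry Partners LP → Summit Mining NL → Redpoint Logistics SA (R2): 70% × 84% × 38% × 26% = 5.80944% of Talon Ventures LLC.
Chain via Vantage Pharma AG → Ironwood Services GmbH → Meridian Realty LP (R2): 57% × 51% × 63% × 63% = 11.537883% of Talon Ventures LLC.
Aggregating (R1): 5.80944% + 11.537883% = 17.347323%.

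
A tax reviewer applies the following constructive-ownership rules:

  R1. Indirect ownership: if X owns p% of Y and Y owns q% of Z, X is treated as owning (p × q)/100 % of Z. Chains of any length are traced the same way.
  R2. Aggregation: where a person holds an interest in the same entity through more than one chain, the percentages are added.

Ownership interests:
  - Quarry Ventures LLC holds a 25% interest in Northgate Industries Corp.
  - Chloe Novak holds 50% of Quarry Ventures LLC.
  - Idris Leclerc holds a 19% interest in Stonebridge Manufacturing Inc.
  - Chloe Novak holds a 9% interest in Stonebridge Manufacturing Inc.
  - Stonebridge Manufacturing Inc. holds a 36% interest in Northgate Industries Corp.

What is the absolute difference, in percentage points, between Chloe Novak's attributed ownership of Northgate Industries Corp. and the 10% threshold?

5.74

Chain via Quarry Ventures LLC (R1): 50% × 25% = 12.5% of Northgate Industries Corp.
Chain via Stonebridge Manufacturing Inc. (R1): 9% × 36% = 3.24% of Northgate Industries Corp.
Aggregating (R2): 12.5% + 3.24% = 15.74%.
15.74% exceeds the 10% threshold by 5.74 percentage points.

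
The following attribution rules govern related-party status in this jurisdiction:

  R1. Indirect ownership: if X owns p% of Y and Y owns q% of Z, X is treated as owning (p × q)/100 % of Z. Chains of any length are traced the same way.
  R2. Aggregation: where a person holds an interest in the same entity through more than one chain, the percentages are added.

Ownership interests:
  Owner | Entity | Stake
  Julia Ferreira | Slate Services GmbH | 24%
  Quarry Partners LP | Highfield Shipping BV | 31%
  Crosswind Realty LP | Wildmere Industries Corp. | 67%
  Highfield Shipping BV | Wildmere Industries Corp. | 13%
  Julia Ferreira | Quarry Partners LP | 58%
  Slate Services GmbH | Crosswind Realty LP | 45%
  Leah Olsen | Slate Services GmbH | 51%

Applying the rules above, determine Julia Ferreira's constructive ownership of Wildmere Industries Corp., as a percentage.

Chain via Slate Services GmbH → Crosswind Realty LP (R1): 24% × 45% × 67% = 7.236% of Wildmere Industries Corp.
Chain via Quarry Partners LP → Highfield Shipping BV (R1): 58% × 31% × 13% = 2.3374% of Wildmere Industries Corp.
Aggregating (R2): 7.236% + 2.3374% = 9.5734%.

9.5734%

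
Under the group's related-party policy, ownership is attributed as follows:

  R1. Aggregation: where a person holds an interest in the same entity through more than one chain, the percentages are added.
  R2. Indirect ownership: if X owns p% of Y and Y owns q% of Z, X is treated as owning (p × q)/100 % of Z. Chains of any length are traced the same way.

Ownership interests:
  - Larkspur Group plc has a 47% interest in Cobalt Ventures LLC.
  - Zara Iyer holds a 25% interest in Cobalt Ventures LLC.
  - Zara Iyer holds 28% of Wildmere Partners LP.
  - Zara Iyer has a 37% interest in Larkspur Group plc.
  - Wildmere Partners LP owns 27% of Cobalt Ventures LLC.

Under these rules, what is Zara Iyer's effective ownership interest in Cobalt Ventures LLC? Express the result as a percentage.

49.95%

Chain via Larkspur Group plc (R2): 37% × 47% = 17.39% of Cobalt Ventures LLC.
Chain via Wildmere Partners LP (R2): 28% × 27% = 7.56% of Cobalt Ventures LLC.
Direct interest in Cobalt Ventures LLC: 25%.
Aggregating (R1): 17.39% + 7.56% + 25% = 49.95%.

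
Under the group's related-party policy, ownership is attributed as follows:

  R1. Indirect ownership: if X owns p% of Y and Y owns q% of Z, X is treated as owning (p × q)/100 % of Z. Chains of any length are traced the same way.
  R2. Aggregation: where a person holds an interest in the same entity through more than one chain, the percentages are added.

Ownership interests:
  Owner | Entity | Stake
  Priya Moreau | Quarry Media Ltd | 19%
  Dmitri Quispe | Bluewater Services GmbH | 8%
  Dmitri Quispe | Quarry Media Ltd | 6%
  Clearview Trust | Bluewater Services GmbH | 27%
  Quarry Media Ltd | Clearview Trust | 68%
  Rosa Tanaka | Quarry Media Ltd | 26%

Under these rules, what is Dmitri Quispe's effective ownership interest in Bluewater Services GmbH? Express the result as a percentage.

Chain via Quarry Media Ltd → Clearview Trust (R1): 6% × 68% × 27% = 1.1016% of Bluewater Services GmbH.
Direct interest in Bluewater Services GmbH: 8%.
Aggregating (R2): 1.1016% + 8% = 9.1016%.

9.1016%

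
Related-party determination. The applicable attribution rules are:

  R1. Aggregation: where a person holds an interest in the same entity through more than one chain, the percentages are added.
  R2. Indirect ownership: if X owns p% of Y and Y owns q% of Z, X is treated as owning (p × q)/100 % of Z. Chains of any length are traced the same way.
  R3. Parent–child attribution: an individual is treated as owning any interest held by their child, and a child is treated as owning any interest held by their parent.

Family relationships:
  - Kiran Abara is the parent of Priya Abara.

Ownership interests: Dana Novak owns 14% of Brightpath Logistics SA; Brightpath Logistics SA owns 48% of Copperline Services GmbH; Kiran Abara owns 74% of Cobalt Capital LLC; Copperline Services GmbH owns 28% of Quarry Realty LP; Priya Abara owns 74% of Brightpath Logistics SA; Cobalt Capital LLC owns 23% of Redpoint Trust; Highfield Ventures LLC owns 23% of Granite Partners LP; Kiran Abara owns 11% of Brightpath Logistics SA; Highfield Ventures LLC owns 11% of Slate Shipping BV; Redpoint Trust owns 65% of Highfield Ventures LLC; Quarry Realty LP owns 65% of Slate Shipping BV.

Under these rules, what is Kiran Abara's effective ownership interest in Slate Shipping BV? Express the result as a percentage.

8.64253%

By parent–child attribution (R3), Kiran Abara is treated as also owning Priya Abara's interest in Brightpath Logistics SA, giving 11% + 74% = 85%.
Chain via Brightpath Logistics SA → Copperline Services GmbH → Quarry Realty LP (R2): 85% × 48% × 28% × 65% = 7.4256% of Slate Shipping BV.
Chain via Cobalt Capital LLC → Redpoint Trust → Highfield Ventures LLC (R2): 74% × 23% × 65% × 11% = 1.21693% of Slate Shipping BV.
Aggregating (R1): 7.4256% + 1.21693% = 8.64253%.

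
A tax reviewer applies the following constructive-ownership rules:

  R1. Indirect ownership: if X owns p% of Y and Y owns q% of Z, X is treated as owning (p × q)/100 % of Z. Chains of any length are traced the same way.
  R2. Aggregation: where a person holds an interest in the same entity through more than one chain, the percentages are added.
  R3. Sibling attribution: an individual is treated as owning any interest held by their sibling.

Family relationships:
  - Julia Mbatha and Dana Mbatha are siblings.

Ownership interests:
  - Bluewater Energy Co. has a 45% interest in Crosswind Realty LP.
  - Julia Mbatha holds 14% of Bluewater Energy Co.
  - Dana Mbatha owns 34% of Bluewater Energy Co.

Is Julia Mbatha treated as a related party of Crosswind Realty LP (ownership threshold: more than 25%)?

No

By sibling attribution (R3), Julia Mbatha is treated as also owning Dana Mbatha's interest in Bluewater Energy Co, giving 14% + 34% = 48%.
Chain via Bluewater Energy Co. (R1): 48% × 45% = 21.6% of Crosswind Realty LP.
21.6% does not exceed the 25% threshold, so Julia is not a related party to Crosswind Realty LP.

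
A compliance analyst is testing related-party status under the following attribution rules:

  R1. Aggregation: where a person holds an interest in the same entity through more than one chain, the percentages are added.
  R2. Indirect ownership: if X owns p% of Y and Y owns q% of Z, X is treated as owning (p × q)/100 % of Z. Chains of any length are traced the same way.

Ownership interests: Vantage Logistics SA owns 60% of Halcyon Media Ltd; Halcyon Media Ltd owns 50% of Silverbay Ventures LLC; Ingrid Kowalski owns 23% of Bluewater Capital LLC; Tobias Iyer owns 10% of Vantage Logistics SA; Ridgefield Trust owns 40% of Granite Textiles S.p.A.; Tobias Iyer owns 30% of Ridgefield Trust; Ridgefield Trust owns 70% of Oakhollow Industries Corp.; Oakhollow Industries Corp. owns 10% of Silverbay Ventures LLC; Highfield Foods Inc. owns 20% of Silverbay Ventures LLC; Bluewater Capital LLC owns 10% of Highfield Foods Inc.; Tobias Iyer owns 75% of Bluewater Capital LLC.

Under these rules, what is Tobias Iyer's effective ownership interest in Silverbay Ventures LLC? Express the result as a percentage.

Chain via Ridgefield Trust → Oakhollow Industries Corp. (R2): 30% × 70% × 10% = 2.1% of Silverbay Ventures LLC.
Chain via Vantage Logistics SA → Halcyon Media Ltd (R2): 10% × 60% × 50% = 3% of Silverbay Ventures LLC.
Chain via Bluewater Capital LLC → Highfield Foods Inc. (R2): 75% × 10% × 20% = 1.5% of Silverbay Ventures LLC.
Aggregating (R1): 2.1% + 3% + 1.5% = 6.6%.

6.6%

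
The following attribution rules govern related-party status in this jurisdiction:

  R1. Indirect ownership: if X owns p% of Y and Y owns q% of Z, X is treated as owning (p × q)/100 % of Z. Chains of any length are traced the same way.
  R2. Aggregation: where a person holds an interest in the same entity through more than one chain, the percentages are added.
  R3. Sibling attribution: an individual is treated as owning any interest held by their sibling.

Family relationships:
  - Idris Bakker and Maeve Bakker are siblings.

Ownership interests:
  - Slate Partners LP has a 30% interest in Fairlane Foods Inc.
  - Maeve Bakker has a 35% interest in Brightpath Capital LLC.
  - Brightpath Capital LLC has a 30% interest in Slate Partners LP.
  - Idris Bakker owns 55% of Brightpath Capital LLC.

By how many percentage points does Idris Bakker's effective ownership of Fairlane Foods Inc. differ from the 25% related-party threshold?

16.9

By sibling attribution (R3), Idris Bakker is treated as also owning Maeve Bakker's interest in Brightpath Capital LLC, giving 55% + 35% = 90%.
Chain via Brightpath Capital LLC → Slate Partners LP (R1): 90% × 30% × 30% = 8.1% of Fairlane Foods Inc.
8.1% falls short of the 25% threshold by 16.9 percentage points.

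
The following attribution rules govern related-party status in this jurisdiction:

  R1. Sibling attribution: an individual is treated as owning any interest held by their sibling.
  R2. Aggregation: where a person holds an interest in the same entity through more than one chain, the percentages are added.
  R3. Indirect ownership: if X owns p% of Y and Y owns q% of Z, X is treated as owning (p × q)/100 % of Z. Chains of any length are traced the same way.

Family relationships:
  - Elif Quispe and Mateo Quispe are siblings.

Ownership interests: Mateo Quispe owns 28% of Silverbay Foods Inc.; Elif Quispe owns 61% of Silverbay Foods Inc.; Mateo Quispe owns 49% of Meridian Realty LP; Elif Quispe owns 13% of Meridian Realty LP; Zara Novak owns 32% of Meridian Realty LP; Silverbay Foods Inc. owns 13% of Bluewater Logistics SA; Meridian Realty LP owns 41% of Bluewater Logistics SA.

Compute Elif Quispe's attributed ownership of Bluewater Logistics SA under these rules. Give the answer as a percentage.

By sibling attribution (R1), Elif Quispe is treated as also owning Mateo Quispe's interest in Silverbay Foods Inc, giving 61% + 28% = 89%.
By sibling attribution (R1), Elif Quispe is treated as also owning Mateo Quispe's interest in Meridian Realty LP, giving 13% + 49% = 62%.
Chain via Silverbay Foods Inc. (R3): 89% × 13% = 11.57% of Bluewater Logistics SA.
Chain via Meridian Realty LP (R3): 62% × 41% = 25.42% of Bluewater Logistics SA.
Aggregating (R2): 11.57% + 25.42% = 36.99%.

36.99%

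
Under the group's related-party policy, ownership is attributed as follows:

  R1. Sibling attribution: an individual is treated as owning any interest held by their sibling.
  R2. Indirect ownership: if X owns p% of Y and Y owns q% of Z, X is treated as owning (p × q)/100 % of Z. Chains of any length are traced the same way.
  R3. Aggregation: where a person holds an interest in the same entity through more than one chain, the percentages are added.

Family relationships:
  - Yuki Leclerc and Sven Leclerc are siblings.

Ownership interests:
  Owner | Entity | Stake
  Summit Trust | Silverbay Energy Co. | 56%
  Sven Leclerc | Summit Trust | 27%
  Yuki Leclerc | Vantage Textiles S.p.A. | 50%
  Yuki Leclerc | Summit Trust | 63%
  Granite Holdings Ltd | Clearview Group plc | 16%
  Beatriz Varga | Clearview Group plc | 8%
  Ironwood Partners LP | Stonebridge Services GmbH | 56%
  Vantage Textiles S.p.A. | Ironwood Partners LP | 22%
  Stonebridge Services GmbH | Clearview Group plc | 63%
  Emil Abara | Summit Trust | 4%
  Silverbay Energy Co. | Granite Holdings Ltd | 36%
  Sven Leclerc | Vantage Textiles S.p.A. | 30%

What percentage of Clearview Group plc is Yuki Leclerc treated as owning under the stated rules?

9.11232%

By sibling attribution (R1), Yuki Leclerc is treated as also owning Sven Leclerc's interest in Vantage Textiles S.p.A, giving 50% + 30% = 80%.
By sibling attribution (R1), Yuki Leclerc is treated as also owning Sven Leclerc's interest in Summit Trust, giving 63% + 27% = 90%.
Chain via Vantage Textiles S.p.A. → Ironwood Partners LP → Stonebridge Services GmbH (R2): 80% × 22% × 56% × 63% = 6.20928% of Clearview Group plc.
Chain via Summit Trust → Silverbay Energy Co. → Granite Holdings Ltd (R2): 90% × 56% × 36% × 16% = 2.90304% of Clearview Group plc.
Aggregating (R3): 6.20928% + 2.90304% = 9.11232%.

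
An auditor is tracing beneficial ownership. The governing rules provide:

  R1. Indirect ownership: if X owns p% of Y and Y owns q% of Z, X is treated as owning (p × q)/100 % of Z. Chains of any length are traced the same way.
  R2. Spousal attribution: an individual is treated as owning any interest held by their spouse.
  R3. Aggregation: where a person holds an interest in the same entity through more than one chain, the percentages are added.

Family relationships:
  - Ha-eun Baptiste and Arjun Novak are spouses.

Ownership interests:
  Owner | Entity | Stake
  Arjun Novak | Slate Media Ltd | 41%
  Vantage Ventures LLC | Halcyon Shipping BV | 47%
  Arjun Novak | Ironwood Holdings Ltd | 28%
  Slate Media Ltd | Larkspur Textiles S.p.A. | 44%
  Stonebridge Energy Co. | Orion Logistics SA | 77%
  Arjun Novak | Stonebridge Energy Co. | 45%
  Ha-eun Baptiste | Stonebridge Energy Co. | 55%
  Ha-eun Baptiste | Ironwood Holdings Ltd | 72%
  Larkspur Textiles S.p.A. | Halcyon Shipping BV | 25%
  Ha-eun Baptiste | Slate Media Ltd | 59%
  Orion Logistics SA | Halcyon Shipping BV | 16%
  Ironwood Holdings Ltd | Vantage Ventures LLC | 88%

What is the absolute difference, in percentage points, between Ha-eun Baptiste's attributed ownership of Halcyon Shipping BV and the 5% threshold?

By spousal attribution (R2), Ha-eun Baptiste is treated as also owning Arjun Novak's interest in Ironwood Holdings Ltd, giving 72% + 28% = 100%.
By spousal attribution (R2), Ha-eun Baptiste is treated as also owning Arjun Novak's interest in Slate Media Ltd, giving 59% + 41% = 100%.
By spousal attribution (R2), Ha-eun Baptiste is treated as also owning Arjun Novak's interest in Stonebridge Energy Co, giving 55% + 45% = 100%.
Chain via Ironwood Holdings Ltd → Vantage Ventures LLC (R1): 100% × 88% × 47% = 41.36% of Halcyon Shipping BV.
Chain via Slate Media Ltd → Larkspur Textiles S.p.A. (R1): 100% × 44% × 25% = 11% of Halcyon Shipping BV.
Chain via Stonebridge Energy Co. → Orion Logistics SA (R1): 100% × 77% × 16% = 12.32% of Halcyon Shipping BV.
Aggregating (R3): 41.36% + 11% + 12.32% = 64.68%.
64.68% exceeds the 5% threshold by 59.68 percentage points.

59.68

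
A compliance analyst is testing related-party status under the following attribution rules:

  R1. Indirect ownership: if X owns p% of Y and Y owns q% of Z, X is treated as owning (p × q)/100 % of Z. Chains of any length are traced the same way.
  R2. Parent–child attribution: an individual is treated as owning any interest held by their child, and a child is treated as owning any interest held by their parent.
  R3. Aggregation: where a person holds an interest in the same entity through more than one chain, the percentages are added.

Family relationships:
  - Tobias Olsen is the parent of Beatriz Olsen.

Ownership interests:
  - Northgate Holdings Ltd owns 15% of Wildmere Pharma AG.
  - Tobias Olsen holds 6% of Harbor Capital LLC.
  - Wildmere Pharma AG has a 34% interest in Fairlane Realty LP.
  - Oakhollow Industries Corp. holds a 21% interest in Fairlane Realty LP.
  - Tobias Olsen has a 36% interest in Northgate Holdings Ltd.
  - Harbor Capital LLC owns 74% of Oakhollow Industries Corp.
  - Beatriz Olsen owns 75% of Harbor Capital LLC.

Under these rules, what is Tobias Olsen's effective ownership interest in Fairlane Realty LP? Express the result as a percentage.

14.4234%

By parent–child attribution (R2), Tobias Olsen is treated as also owning Beatriz Olsen's interest in Harbor Capital LLC, giving 6% + 75% = 81%.
Chain via Northgate Holdings Ltd → Wildmere Pharma AG (R1): 36% × 15% × 34% = 1.836% of Fairlane Realty LP.
Chain via Harbor Capital LLC → Oakhollow Industries Corp. (R1): 81% × 74% × 21% = 12.5874% of Fairlane Realty LP.
Aggregating (R3): 1.836% + 12.5874% = 14.4234%.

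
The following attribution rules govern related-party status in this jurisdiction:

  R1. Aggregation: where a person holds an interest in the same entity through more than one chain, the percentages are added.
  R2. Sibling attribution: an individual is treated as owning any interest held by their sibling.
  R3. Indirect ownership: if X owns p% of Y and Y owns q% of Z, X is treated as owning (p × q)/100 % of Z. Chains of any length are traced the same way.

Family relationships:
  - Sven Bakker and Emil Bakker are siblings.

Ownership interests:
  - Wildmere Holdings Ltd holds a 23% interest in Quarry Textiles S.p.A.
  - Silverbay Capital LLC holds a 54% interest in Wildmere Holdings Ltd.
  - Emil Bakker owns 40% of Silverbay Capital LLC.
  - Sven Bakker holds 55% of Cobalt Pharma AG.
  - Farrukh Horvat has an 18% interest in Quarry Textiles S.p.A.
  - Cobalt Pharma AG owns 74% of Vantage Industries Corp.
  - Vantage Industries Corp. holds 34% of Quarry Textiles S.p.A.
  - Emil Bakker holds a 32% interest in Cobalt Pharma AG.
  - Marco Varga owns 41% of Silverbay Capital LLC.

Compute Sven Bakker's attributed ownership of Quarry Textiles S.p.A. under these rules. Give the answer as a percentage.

By sibling attribution (R2), Sven Bakker is treated as also owning Emil Bakker's interest in Cobalt Pharma AG, giving 55% + 32% = 87%.
By sibling attribution (R2), Sven Bakker is treated as owning Emil Bakker's 40% interest in Silverbay Capital LLC.
Chain via Cobalt Pharma AG → Vantage Industries Corp. (R3): 87% × 74% × 34% = 21.8892% of Quarry Textiles S.p.A.
Chain via Silverbay Capital LLC → Wildmere Holdings Ltd (R3): 40% × 54% × 23% = 4.968% of Quarry Textiles S.p.A.
Aggregating (R1): 21.8892% + 4.968% = 26.8572%.

26.8572%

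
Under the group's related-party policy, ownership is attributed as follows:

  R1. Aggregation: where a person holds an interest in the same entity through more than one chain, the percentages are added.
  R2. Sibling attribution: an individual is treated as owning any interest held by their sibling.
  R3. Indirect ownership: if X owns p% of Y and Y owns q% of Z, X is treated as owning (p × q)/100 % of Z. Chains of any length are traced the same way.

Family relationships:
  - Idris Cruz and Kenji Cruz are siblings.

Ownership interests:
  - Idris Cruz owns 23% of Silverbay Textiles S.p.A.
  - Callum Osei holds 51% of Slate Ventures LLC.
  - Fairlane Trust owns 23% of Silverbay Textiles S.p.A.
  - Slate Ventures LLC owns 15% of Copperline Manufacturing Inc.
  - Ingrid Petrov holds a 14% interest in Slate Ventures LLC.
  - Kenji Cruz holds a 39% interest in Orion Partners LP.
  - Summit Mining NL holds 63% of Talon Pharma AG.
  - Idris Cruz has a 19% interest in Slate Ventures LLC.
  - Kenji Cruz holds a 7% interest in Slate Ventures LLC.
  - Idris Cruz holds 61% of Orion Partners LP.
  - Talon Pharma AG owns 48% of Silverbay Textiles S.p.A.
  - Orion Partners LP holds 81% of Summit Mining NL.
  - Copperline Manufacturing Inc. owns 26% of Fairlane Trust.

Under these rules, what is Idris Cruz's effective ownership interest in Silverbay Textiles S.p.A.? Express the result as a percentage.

47.72762%

By sibling attribution (R2), Idris Cruz is treated as also owning Kenji Cruz's interest in Slate Ventures LLC, giving 19% + 7% = 26%.
By sibling attribution (R2), Idris Cruz is treated as also owning Kenji Cruz's interest in Orion Partners LP, giving 61% + 39% = 100%.
Chain via Slate Ventures LLC → Copperline Manufacturing Inc. → Fairlane Trust (R3): 26% × 15% × 26% × 23% = 0.23322% of Silverbay Textiles S.p.A.
Chain via Orion Partners LP → Summit Mining NL → Talon Pharma AG (R3): 100% × 81% × 63% × 48% = 24.4944% of Silverbay Textiles S.p.A.
Direct interest in Silverbay Textiles S.p.A: 23%.
Aggregating (R1): 0.23322% + 24.4944% + 23% = 47.72762%.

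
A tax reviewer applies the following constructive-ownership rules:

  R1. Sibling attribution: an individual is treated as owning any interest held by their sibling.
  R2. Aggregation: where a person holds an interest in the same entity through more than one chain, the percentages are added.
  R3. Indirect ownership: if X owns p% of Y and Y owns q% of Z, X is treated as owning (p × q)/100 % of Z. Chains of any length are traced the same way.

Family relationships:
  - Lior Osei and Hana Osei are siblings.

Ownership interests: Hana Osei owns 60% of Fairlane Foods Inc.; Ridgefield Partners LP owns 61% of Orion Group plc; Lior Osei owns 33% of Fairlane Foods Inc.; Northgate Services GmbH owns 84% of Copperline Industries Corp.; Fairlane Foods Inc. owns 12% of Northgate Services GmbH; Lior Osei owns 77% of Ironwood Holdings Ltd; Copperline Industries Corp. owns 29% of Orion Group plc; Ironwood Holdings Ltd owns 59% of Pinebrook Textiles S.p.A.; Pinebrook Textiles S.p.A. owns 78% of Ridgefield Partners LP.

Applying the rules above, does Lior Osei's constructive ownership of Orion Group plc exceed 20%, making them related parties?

Yes

By sibling attribution (R1), Lior Osei is treated as also owning Hana Osei's interest in Fairlane Foods Inc, giving 33% + 60% = 93%.
Chain via Ironwood Holdings Ltd → Pinebrook Textiles S.p.A. → Ridgefield Partners LP (R3): 77% × 59% × 78% × 61% = 21.615594% of Orion Group plc.
Chain via Fairlane Foods Inc. → Northgate Services GmbH → Copperline Industries Corp. (R3): 93% × 12% × 84% × 29% = 2.718576% of Orion Group plc.
Aggregating (R2): 21.615594% + 2.718576% = 24.33417%.
24.33417% exceeds the 20% threshold, so Lior is a related party to Orion Group plc.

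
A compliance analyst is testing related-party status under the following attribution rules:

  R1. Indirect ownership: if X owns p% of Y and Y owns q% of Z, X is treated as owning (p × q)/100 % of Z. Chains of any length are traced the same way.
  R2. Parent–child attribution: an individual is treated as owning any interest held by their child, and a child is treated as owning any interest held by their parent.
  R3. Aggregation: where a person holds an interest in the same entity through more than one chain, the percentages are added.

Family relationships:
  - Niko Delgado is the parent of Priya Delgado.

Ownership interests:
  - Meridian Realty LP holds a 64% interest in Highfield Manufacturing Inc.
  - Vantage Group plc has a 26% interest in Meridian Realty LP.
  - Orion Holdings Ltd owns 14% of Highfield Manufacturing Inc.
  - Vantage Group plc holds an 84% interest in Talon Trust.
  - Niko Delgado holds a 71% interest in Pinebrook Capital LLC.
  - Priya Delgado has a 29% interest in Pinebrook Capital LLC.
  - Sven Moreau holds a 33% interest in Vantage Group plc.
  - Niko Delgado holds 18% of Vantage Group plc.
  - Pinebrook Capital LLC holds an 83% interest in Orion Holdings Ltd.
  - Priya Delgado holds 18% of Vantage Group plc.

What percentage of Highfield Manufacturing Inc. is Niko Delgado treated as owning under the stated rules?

17.6104%

By parent–child attribution (R2), Niko Delgado is treated as also owning Priya Delgado's interest in Vantage Group plc, giving 18% + 18% = 36%.
By parent–child attribution (R2), Niko Delgado is treated as also owning Priya Delgado's interest in Pinebrook Capital LLC, giving 71% + 29% = 100%.
Chain via Vantage Group plc → Meridian Realty LP (R1): 36% × 26% × 64% = 5.9904% of Highfield Manufacturing Inc.
Chain via Pinebrook Capital LLC → Orion Holdings Ltd (R1): 100% × 83% × 14% = 11.62% of Highfield Manufacturing Inc.
Aggregating (R3): 5.9904% + 11.62% = 17.6104%.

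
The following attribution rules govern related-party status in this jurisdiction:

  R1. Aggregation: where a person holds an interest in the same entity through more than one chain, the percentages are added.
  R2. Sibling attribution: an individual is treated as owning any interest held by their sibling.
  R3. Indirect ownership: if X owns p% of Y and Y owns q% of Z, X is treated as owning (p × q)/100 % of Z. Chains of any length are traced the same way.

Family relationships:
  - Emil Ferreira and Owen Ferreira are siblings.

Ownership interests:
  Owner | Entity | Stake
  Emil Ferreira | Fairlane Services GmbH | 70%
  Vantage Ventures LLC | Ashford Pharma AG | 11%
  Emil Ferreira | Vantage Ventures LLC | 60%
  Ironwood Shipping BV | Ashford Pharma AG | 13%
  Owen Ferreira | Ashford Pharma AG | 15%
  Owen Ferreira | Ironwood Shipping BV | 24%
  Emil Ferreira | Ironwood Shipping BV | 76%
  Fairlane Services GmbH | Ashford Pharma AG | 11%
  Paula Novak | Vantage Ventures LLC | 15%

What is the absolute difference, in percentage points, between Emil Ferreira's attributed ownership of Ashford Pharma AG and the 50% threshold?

By sibling attribution (R2), Emil Ferreira is treated as also owning Owen Ferreira's interest in Ironwood Shipping BV, giving 76% + 24% = 100%.
By sibling attribution (R2), Emil Ferreira is treated as owning Owen Ferreira's 15% interest in Ashford Pharma AG.
Chain via Ironwood Shipping BV (R3): 100% × 13% = 13% of Ashford Pharma AG.
Chain via Fairlane Services GmbH (R3): 70% × 11% = 7.7% of Ashford Pharma AG.
Chain via Vantage Ventures LLC (R3): 60% × 11% = 6.6% of Ashford Pharma AG.
Direct interest in Ashford Pharma AG: 15%.
Aggregating (R1): 13% + 7.7% + 6.6% + 15% = 42.3%.
42.3% falls short of the 50% threshold by 7.7 percentage points.

7.7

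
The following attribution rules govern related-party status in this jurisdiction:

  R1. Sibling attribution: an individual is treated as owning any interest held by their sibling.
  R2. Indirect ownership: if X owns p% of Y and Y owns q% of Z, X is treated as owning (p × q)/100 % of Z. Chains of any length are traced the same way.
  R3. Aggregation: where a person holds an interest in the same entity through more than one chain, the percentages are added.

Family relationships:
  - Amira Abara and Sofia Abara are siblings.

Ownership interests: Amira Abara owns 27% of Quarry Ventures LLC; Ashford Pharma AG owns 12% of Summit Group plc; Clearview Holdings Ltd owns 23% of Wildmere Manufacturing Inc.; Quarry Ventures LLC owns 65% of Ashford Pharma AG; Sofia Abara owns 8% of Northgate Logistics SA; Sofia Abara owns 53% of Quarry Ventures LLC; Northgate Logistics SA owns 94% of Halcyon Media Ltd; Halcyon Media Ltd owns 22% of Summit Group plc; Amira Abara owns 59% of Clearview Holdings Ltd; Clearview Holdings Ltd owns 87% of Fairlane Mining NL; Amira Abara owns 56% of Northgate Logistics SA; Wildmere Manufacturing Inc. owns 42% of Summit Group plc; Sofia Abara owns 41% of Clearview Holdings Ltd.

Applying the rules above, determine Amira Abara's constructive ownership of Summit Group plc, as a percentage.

By sibling attribution (R1), Amira Abara is treated as also owning Sofia Abara's interest in Quarry Ventures LLC, giving 27% + 53% = 80%.
By sibling attribution (R1), Amira Abara is treated as also owning Sofia Abara's interest in Clearview Holdings Ltd, giving 59% + 41% = 100%.
By sibling attribution (R1), Amira Abara is treated as also owning Sofia Abara's interest in Northgate Logistics SA, giving 56% + 8% = 64%.
Chain via Quarry Ventures LLC → Ashford Pharma AG (R2): 80% × 65% × 12% = 6.24% of Summit Group plc.
Chain via Clearview Holdings Ltd → Wildmere Manufacturing Inc. (R2): 100% × 23% × 42% = 9.66% of Summit Group plc.
Chain via Northgate Logistics SA → Halcyon Media Ltd (R2): 64% × 94% × 22% = 13.2352% of Summit Group plc.
Aggregating (R3): 6.24% + 9.66% + 13.2352% = 29.1352%.

29.1352%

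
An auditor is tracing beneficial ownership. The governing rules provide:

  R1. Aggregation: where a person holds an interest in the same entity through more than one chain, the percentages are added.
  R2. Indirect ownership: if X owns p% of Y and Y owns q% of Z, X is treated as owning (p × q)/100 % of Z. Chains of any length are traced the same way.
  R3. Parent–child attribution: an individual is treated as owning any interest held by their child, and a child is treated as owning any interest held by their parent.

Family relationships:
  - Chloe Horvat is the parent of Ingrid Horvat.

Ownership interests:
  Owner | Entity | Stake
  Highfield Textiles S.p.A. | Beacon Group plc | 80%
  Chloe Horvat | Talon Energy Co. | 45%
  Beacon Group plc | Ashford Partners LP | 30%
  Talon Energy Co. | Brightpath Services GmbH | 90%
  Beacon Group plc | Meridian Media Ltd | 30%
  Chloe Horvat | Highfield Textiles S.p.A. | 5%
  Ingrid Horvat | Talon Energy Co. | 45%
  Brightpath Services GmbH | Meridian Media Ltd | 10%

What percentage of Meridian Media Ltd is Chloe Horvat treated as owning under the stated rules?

By parent–child attribution (R3), Chloe Horvat is treated as also owning Ingrid Horvat's interest in Talon Energy Co, giving 45% + 45% = 90%.
Chain via Highfield Textiles S.p.A. → Beacon Group plc (R2): 5% × 80% × 30% = 1.2% of Meridian Media Ltd.
Chain via Talon Energy Co. → Brightpath Services GmbH (R2): 90% × 90% × 10% = 8.1% of Meridian Media Ltd.
Aggregating (R1): 1.2% + 8.1% = 9.3%.

9.3%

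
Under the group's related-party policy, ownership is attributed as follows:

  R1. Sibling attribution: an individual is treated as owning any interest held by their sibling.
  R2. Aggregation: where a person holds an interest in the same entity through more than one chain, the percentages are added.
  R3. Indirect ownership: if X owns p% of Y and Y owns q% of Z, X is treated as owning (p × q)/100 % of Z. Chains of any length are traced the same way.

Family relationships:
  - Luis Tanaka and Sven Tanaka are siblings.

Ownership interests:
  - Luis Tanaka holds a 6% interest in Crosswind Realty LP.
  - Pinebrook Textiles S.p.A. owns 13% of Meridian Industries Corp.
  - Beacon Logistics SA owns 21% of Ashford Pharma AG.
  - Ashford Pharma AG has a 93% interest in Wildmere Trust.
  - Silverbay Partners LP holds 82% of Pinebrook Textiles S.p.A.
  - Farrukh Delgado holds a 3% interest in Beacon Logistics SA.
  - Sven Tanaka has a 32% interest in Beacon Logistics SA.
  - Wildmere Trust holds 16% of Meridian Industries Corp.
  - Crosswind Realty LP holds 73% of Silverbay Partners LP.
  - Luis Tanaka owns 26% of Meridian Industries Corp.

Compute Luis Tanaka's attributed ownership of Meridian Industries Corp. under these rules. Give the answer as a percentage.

27.466844%

By sibling attribution (R1), Luis Tanaka is treated as owning Sven Tanaka's 32% interest in Beacon Logistics SA.
Chain via Crosswind Realty LP → Silverbay Partners LP → Pinebrook Textiles S.p.A. (R3): 6% × 73% × 82% × 13% = 0.466908% of Meridian Industries Corp.
Direct interest in Meridian Industries Corp: 26%.
Chain via Beacon Logistics SA → Ashford Pharma AG → Wildmere Trust (R3): 32% × 21% × 93% × 16% = 0.999936% of Meridian Industries Corp.
Aggregating (R2): 0.466908% + 26% + 0.999936% = 27.466844%.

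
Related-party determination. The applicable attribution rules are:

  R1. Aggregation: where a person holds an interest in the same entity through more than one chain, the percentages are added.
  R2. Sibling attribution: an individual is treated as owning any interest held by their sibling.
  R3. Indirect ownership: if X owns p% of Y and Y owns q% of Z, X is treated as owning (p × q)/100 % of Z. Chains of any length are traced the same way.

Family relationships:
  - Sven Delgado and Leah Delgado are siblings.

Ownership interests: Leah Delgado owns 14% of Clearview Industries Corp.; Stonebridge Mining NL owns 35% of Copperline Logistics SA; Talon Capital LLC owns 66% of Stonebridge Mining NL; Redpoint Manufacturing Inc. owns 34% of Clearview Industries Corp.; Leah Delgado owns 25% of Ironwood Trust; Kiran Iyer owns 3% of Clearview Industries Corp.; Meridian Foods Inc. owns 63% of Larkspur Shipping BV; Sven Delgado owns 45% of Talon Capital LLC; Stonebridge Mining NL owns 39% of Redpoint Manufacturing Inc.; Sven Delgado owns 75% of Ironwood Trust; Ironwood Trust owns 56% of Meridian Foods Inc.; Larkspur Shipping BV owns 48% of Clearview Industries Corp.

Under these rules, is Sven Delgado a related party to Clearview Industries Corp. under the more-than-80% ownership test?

By sibling attribution (R2), Sven Delgado is treated as also owning Leah Delgado's interest in Ironwood Trust, giving 75% + 25% = 100%.
By sibling attribution (R2), Sven Delgado is treated as owning Leah Delgado's 14% interest in Clearview Industries Corp.
Chain via Ironwood Trust → Meridian Foods Inc. → Larkspur Shipping BV (R3): 100% × 56% × 63% × 48% = 16.9344% of Clearview Industries Corp.
Chain via Talon Capital LLC → Stonebridge Mining NL → Redpoint Manufacturing Inc. (R3): 45% × 66% × 39% × 34% = 3.93822% of Clearview Industries Corp.
Direct interest in Clearview Industries Corp: 14%.
Aggregating (R1): 16.9344% + 3.93822% + 14% = 34.87262%.
34.87262% does not exceed the 80% threshold, so Sven is not a related party to Clearview Industries Corp.

No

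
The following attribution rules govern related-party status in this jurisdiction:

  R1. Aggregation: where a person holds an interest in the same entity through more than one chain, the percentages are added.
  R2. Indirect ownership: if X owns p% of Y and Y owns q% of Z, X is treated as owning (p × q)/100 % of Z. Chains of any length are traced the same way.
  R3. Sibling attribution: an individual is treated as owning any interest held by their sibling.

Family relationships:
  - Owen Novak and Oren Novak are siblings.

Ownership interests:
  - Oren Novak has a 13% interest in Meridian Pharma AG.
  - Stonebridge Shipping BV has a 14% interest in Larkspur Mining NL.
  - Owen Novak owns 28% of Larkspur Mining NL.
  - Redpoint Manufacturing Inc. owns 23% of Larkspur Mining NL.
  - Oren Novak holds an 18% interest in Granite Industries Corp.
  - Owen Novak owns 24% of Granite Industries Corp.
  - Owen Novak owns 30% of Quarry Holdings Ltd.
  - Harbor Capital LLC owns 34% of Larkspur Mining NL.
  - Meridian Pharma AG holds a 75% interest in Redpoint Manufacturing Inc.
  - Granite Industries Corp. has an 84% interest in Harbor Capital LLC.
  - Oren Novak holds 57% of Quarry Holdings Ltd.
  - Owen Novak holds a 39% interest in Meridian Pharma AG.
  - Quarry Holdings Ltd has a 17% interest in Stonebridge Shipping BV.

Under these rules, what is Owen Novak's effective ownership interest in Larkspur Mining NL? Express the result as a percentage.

By sibling attribution (R3), Owen Novak is treated as also owning Oren Novak's interest in Quarry Holdings Ltd, giving 30% + 57% = 87%.
By sibling attribution (R3), Owen Novak is treated as also owning Oren Novak's interest in Granite Industries Corp, giving 24% + 18% = 42%.
By sibling attribution (R3), Owen Novak is treated as also owning Oren Novak's interest in Meridian Pharma AG, giving 39% + 13% = 52%.
Chain via Quarry Holdings Ltd → Stonebridge Shipping BV (R2): 87% × 17% × 14% = 2.0706% of Larkspur Mining NL.
Chain via Granite Industries Corp. → Harbor Capital LLC (R2): 42% × 84% × 34% = 11.9952% of Larkspur Mining NL.
Chain via Meridian Pharma AG → Redpoint Manufacturing Inc. (R2): 52% × 75% × 23% = 8.97% of Larkspur Mining NL.
Direct interest in Larkspur Mining NL: 28%.
Aggregating (R1): 2.0706% + 11.9952% + 8.97% + 28% = 51.0358%.

51.0358%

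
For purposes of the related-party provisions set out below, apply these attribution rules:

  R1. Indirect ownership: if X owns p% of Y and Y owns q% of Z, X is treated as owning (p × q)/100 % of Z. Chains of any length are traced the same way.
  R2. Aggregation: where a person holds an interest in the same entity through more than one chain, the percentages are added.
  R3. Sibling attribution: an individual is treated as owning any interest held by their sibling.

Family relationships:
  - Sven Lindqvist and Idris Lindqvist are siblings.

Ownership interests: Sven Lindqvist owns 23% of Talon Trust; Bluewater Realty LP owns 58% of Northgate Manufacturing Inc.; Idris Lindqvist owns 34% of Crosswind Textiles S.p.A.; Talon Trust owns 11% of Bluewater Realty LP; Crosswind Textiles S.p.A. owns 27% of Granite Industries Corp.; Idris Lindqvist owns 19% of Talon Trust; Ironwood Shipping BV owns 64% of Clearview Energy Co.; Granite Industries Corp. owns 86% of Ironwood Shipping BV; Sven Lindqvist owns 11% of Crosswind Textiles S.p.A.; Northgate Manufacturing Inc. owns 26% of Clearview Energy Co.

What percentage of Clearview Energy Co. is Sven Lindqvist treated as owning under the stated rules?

7.384056%

By sibling attribution (R3), Sven Lindqvist is treated as also owning Idris Lindqvist's interest in Crosswind Textiles S.p.A, giving 11% + 34% = 45%.
By sibling attribution (R3), Sven Lindqvist is treated as also owning Idris Lindqvist's interest in Talon Trust, giving 23% + 19% = 42%.
Chain via Crosswind Textiles S.p.A. → Granite Industries Corp. → Ironwood Shipping BV (R1): 45% × 27% × 86% × 64% = 6.68736% of Clearview Energy Co.
Chain via Talon Trust → Bluewater Realty LP → Northgate Manufacturing Inc. (R1): 42% × 11% × 58% × 26% = 0.696696% of Clearview Energy Co.
Aggregating (R2): 6.68736% + 0.696696% = 7.384056%.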